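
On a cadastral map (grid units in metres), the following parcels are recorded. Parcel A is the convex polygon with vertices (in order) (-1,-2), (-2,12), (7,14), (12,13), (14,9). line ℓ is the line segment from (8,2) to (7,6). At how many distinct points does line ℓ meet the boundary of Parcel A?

1

The segment meets the boundary at (7.451,4.197).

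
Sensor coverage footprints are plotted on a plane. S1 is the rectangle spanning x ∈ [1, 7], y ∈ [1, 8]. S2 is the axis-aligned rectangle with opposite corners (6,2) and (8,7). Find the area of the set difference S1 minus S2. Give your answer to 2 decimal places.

37.00

|S1∩S2|: x∈[6,7], y∈[2,7] → 1·5 = 5.
|S1| = 42.
|S1 ∖ S2| = |S1| − |S1∩S2| = 42 − 5 = 37.00.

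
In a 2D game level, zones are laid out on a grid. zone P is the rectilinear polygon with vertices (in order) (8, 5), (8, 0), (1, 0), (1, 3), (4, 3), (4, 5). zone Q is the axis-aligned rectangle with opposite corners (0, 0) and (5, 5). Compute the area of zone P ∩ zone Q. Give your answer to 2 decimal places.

14.00

The intersection is the polygon with vertices (1,0), (1,3), (4,3), (4,5), (5,5), (5,0).
By the shoelace formula its area is 14.00.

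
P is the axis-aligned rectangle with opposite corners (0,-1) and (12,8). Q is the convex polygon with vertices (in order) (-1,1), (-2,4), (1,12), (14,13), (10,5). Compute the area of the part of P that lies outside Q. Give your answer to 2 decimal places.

57.57

|P| = 108, |P∩Q| = 50.4318.
|P ∖ Q| = |P| − |P∩Q| = 108 − 50.4318 = 57.57.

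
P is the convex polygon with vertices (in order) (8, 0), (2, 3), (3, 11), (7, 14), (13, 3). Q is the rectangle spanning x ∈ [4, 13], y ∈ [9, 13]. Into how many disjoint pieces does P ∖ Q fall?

2

P ∖ Q splits into 2 disjoint pieces (area 73.0568, area 0.9394).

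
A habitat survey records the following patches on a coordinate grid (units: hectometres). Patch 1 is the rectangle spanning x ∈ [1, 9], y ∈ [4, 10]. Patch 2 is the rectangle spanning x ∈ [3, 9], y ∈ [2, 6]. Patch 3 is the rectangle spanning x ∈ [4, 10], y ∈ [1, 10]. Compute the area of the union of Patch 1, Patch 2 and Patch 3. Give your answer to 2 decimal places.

74.00

By inclusion–exclusion:
Individual areas: |Patch 1| = 48, |Patch 2| = 24, |Patch 3| = 54.
|Patch 1∩Patch 2|: x∈[3,9], y∈[4,6] → 6·2 = 12.
|Patch 1∩Patch 3|: x∈[4,9], y∈[4,10] → 5·6 = 30.
|Patch 2∩Patch 3|: x∈[4,9], y∈[2,6] → 5·4 = 20.
|Patch 1∩Patch 2∩Patch 3| = 10.
|Patch 1 ∪ Patch 2 ∪ Patch 3| = 126 − 62 + 10 = 74.00.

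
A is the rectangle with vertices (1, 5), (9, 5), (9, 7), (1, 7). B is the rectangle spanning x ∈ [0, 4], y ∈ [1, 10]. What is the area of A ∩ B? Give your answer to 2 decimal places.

|A∩B|: x∈[1,4], y∈[5,7] → 3·2 = 6.

6.00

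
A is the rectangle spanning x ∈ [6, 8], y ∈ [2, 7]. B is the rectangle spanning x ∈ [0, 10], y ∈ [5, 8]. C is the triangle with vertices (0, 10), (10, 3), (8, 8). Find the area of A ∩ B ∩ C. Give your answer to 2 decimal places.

3.54

The intersection is the polygon with vertices (8,7), (8,5), (7.143,5), (6,5.8), (6,7).
By the shoelace formula its area is 3.54.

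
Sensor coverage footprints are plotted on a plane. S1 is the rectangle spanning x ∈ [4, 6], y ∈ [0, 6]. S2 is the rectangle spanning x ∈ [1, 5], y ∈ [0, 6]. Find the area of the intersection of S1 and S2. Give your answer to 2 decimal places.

|S1∩S2|: x∈[4,5], y∈[0,6] → 1·6 = 6.

6.00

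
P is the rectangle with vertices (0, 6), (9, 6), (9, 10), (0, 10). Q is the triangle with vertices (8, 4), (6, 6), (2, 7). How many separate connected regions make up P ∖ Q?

1

P ∖ Q is a single connected region.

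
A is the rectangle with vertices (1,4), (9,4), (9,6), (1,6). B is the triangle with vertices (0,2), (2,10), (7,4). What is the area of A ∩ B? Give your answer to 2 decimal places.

10.33

The intersection is the polygon with vertices (5.333,6), (7,4), (1,4), (1,6).
By the shoelace formula its area is 10.33.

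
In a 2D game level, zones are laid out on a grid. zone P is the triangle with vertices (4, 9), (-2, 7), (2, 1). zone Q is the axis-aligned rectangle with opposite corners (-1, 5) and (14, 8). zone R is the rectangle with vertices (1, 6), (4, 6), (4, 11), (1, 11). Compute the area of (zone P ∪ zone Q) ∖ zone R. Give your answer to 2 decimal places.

|zone P ∪ zone Q| = 54.625.
|(zone P ∪ zone Q) ∩ zone R| = 7.375.
|(zone P ∪ zone Q) ∖ zone R| = 54.625 − 7.375 = 47.25.

47.25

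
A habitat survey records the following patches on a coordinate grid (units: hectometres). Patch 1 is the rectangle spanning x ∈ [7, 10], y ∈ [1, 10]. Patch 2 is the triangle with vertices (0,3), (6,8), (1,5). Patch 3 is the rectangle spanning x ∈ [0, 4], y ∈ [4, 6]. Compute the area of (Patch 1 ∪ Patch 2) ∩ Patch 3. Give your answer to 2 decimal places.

The region (Patch 1 ∪ Patch 2) ∩ Patch 3 is the polygon with vertices (1.2,4), (0.5,4), (1,5), (2.667,6), (3.6,6).
By the shoelace formula its area is 2.22.

2.22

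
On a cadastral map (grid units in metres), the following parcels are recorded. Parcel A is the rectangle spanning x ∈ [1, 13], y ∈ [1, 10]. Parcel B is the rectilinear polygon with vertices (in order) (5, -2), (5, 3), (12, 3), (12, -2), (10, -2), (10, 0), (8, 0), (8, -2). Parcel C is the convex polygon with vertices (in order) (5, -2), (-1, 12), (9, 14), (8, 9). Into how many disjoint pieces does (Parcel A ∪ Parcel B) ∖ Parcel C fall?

(Parcel A ∪ Parcel B) ∖ Parcel C splits into 2 disjoint pieces (area 8.5952, area 69.4).

2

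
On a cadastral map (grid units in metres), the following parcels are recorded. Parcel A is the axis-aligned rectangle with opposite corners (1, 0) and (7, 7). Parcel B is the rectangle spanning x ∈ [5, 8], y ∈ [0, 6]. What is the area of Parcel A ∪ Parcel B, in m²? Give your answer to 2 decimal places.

48.00

By inclusion–exclusion:
Individual areas: |Parcel A| = 42, |Parcel B| = 18.
|Parcel A∩Parcel B|: x∈[5,7], y∈[0,6] → 2·6 = 12.
|Parcel A ∪ Parcel B| = 60 − 12 = 48.00.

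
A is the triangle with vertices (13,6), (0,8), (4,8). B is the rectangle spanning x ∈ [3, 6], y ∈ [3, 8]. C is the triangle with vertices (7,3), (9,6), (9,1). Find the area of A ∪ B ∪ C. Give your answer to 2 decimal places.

22.37

By inclusion–exclusion:
Individual areas: |A| = 4, |B| = 15, |C| = 5.
|A∩B| = 1.6325.
|A∩C| = 0.
|B∩C| = 0.
|A∩B∩C| = 0.
|A ∪ B ∪ C| = 24 − 1.6325 + 0 = 22.37.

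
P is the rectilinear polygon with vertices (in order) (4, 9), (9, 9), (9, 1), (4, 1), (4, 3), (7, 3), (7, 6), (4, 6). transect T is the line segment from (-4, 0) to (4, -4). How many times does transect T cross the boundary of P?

0

The segment lies entirely outside P and never meets its boundary.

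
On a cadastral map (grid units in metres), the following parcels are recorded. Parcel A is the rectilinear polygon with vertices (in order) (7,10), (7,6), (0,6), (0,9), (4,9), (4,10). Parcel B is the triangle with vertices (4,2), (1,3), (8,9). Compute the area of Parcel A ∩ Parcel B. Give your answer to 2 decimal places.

The intersection is the polygon with vertices (7,7.25), (6.286,6), (4.5,6), (7,8.143).
By the shoelace formula its area is 2.23.

2.23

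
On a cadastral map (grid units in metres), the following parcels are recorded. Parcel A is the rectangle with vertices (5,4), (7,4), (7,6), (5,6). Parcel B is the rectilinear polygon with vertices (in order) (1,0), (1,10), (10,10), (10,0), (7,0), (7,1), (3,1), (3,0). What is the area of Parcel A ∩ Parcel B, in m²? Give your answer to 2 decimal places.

The intersection is the polygon with vertices (5,4), (5,6), (7,6), (7,4).
By the shoelace formula its area is 4.00.

4.00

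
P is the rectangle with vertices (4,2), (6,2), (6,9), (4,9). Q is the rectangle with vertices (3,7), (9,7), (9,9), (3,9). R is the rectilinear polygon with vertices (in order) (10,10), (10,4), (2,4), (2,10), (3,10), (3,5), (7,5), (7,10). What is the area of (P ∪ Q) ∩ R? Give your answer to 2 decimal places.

|P ∪ Q| = 22.
|(P ∪ Q) ∩ R| = 6.00.

6.00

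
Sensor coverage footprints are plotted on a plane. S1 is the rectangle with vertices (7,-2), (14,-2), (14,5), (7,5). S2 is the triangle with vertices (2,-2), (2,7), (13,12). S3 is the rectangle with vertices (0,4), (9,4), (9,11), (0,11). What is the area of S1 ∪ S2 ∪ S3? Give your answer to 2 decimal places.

130.69

By inclusion–exclusion:
Individual areas: |S1| = 49, |S2| = 49.5, |S3| = 63.
|S1∩S2| = 0.1591.
|S1∩S3|: x∈[7,9], y∈[4,5] → 2·1 = 2.
|S2∩S3| = 28.8117.
|S1∩S2∩S3| = 0.1591.
|S1 ∪ S2 ∪ S3| = 161.5 − 30.9708 + 0.1591 = 130.69.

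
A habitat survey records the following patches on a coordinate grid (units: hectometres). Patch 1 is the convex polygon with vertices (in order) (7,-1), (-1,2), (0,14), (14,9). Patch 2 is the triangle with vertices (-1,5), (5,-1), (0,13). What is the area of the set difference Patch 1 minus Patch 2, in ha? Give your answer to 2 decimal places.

111.11

|Patch 1| = 137, |Patch 1∩Patch 2| = 25.8871.
|Patch 1 ∖ Patch 2| = |Patch 1| − |Patch 1∩Patch 2| = 137 − 25.8871 = 111.11.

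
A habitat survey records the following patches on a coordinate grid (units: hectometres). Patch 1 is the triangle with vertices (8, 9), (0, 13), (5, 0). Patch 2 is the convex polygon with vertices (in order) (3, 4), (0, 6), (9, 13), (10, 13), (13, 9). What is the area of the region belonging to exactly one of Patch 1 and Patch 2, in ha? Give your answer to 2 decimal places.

51.41

|Patch 1| = 42, |Patch 2| = 51.5, |Patch 1∩Patch 2| = 21.0471.
|Patch 1 △ Patch 2| = |Patch 1| + |Patch 2| − 2·|Patch 1∩Patch 2| = 42 + 51.5 − 42.0942 = 51.41.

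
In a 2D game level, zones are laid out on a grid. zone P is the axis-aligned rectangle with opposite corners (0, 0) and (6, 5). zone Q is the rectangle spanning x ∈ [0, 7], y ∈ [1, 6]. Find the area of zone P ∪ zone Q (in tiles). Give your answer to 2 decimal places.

By inclusion–exclusion:
Individual areas: |zone P| = 30, |zone Q| = 35.
|zone P∩zone Q|: x∈[0,6], y∈[1,5] → 6·4 = 24.
|zone P ∪ zone Q| = 65 − 24 = 41.00.

41.00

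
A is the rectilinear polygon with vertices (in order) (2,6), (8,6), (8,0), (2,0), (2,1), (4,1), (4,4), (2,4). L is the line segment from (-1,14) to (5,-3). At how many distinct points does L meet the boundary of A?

4

The segment meets the boundary at (3.941,0), (3.588,1), (2.529,4), (2,5.5).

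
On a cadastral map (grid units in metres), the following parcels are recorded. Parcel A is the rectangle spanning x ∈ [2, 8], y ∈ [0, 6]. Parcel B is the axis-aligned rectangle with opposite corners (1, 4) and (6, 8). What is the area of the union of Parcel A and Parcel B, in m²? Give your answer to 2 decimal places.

48.00

By inclusion–exclusion:
Individual areas: |Parcel A| = 36, |Parcel B| = 20.
|Parcel A∩Parcel B|: x∈[2,6], y∈[4,6] → 4·2 = 8.
|Parcel A ∪ Parcel B| = 56 − 8 = 48.00.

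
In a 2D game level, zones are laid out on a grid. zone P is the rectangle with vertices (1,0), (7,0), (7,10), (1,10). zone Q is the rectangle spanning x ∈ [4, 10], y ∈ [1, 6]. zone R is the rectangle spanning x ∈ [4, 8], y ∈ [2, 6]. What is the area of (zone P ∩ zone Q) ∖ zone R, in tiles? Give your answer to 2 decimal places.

|zone P ∩ zone Q| = 15.
|(zone P ∩ zone Q) ∩ zone R| = 12.
|(zone P ∩ zone Q) ∖ zone R| = 15 − 12 = 3.00.

3.00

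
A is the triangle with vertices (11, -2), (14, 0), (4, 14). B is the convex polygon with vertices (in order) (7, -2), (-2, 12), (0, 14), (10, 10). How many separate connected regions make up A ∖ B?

A ∖ B splits into 2 disjoint pieces (area 20.771, area 0.6012).

2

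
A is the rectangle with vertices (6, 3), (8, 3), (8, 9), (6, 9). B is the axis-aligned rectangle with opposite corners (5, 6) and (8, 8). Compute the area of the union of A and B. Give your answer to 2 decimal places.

14.00

By inclusion–exclusion:
Individual areas: |A| = 12, |B| = 6.
|A∩B|: x∈[6,8], y∈[6,8] → 2·2 = 4.
|A ∪ B| = 18 − 4 = 14.00.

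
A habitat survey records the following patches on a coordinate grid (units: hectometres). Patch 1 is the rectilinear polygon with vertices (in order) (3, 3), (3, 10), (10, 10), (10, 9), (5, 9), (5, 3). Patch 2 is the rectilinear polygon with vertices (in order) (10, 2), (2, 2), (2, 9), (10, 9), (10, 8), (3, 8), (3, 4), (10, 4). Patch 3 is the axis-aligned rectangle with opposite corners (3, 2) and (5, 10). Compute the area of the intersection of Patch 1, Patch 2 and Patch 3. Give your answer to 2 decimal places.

4.00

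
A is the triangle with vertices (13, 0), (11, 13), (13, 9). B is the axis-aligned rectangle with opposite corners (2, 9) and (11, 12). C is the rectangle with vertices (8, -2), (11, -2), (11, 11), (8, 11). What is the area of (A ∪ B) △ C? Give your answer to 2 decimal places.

|A ∪ B| = 36.
|(A ∪ B) ∩ C| = 6.
|(A ∪ B) △ C| = 36 + 39 − 12 = 63.00.

63.00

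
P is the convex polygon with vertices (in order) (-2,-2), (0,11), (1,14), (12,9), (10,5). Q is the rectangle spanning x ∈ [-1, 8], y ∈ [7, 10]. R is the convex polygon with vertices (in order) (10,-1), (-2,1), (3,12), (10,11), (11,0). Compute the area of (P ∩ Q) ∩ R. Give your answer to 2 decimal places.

The region (P ∩ Q) ∩ R is the polygon with vertices (8,10), (8,7), (0.727,7), (2.091,10).
By the shoelace formula its area is 19.77.

19.77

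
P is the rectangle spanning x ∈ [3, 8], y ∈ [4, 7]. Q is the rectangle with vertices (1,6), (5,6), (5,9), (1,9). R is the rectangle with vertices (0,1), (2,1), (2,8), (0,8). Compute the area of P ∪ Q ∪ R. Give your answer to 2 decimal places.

37.00

By inclusion–exclusion:
Individual areas: |P| = 15, |Q| = 12, |R| = 14.
|P∩Q|: x∈[3,5], y∈[6,7] → 2·1 = 2.
|P∩R| = 0 (no overlap).
|Q∩R|: x∈[1,2], y∈[6,8] → 1·2 = 2.
|P∩Q∩R| = 0.
|P ∪ Q ∪ R| = 41 − 4 + 0 = 37.00.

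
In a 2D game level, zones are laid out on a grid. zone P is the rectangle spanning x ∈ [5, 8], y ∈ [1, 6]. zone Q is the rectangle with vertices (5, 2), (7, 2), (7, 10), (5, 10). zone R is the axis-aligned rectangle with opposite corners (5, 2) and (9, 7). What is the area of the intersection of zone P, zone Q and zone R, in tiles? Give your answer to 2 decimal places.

The intersection is the polygon with vertices (7,2), (5,2), (5,6), (7,6).
By the shoelace formula its area is 8.00.

8.00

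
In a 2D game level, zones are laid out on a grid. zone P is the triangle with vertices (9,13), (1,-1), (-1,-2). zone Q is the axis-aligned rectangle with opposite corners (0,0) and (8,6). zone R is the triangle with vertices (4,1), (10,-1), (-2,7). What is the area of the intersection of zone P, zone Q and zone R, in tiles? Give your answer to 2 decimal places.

The intersection is the polygon with vertices (2.846,3.769), (3.483,3.345), (2.818,2.182), (2.2,2.8).
By the shoelace formula its area is 1.01.

1.01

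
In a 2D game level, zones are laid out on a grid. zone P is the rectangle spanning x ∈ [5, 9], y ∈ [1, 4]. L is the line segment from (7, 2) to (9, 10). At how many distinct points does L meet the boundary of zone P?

The segment meets the boundary at (7.5,4).

1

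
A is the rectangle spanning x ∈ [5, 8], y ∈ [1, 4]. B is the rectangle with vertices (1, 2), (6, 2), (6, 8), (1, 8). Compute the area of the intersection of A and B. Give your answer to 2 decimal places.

2.00

|A∩B|: x∈[5,6], y∈[2,4] → 1·2 = 2.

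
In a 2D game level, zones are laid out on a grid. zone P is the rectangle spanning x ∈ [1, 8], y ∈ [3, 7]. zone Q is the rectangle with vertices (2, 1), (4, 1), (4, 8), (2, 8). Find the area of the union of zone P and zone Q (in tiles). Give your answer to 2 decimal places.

By inclusion–exclusion:
Individual areas: |zone P| = 28, |zone Q| = 14.
|zone P∩zone Q|: x∈[2,4], y∈[3,7] → 2·4 = 8.
|zone P ∪ zone Q| = 42 − 8 = 34.00.

34.00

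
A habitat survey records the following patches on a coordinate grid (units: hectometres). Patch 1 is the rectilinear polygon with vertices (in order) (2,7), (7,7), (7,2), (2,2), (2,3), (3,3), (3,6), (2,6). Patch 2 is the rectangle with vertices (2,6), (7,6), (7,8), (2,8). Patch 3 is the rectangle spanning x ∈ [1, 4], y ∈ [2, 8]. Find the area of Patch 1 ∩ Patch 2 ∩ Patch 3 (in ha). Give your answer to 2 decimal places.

The intersection is the polygon with vertices (3,6), (2,6), (2,7), (4,7), (4,6).
By the shoelace formula its area is 2.00.

2.00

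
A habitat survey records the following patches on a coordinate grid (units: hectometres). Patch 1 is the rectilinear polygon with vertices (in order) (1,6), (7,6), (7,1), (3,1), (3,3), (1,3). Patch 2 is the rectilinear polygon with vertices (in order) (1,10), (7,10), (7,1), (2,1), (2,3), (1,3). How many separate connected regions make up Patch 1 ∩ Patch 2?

1

Patch 1 ∩ Patch 2 is a single connected region.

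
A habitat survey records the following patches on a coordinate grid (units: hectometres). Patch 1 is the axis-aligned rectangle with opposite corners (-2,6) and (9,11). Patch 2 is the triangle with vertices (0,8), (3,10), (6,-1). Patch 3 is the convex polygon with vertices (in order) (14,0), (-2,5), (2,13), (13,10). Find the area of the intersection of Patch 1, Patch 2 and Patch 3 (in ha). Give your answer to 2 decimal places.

The intersection is the polygon with vertices (0,8), (3,10), (4.091,6), (1.333,6).
By the shoelace formula its area is 9.85.

9.85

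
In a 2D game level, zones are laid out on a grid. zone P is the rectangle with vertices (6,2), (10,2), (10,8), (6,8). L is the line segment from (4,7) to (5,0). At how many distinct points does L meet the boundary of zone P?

0

The segment lies entirely outside zone P and never meets its boundary.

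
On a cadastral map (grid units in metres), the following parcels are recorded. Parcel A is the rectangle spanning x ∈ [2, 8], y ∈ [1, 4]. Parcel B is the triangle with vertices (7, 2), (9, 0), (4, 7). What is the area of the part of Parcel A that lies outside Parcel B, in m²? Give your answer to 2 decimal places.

|Parcel A| = 18, |Parcel A∩Parcel B| = 1.2857.
|Parcel A ∖ Parcel B| = |Parcel A| − |Parcel A∩Parcel B| = 18 − 1.2857 = 16.71.

16.71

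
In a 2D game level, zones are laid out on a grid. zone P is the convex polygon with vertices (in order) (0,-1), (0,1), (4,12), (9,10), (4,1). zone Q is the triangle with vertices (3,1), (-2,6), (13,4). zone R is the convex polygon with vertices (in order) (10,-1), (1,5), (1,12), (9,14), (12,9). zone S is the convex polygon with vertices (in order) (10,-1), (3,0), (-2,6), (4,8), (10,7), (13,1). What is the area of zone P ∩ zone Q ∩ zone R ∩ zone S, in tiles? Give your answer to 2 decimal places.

7.59

The intersection is the polygon with vertices (4.811,2.459), (1.366,4.756), (1.642,5.514), (6.172,4.91).
By the shoelace formula its area is 7.59.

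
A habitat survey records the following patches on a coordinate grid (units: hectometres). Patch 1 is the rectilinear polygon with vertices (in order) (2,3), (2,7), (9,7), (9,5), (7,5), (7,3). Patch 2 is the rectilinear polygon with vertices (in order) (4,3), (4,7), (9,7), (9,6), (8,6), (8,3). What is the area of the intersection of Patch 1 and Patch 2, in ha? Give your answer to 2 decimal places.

The intersection is the polygon with vertices (9,7), (9,6), (8,6), (8,5), (7,5), (7,3), (4,3), (4,7).
By the shoelace formula its area is 15.00.

15.00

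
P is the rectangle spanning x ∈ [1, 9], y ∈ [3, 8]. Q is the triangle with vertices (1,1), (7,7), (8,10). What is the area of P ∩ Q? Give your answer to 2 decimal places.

4.67

The intersection is the polygon with vertices (7.333,8), (7,7), (3,3), (2.556,3), (6.444,8).
By the shoelace formula its area is 4.67.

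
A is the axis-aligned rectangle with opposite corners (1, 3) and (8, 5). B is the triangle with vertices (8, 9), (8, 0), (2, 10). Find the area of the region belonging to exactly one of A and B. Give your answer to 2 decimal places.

|A| = 14, |B| = 27, |A∩B| = 4.8.
|A △ B| = |A| + |B| − 2·|A∩B| = 14 + 27 − 9.6 = 31.40.

31.40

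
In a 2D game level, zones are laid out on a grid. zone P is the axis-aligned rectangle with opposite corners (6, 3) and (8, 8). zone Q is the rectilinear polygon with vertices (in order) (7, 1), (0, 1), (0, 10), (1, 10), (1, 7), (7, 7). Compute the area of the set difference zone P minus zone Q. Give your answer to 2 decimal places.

|zone P| = 10, |zone P∩zone Q| = 4.
|zone P ∖ zone Q| = |zone P| − |zone P∩zone Q| = 10 − 4 = 6.00.

6.00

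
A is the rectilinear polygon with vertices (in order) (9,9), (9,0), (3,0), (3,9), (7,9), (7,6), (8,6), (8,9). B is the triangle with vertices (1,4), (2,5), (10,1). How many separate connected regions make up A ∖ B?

2

A ∖ B splits into 2 disjoint pieces (area 33, area 14).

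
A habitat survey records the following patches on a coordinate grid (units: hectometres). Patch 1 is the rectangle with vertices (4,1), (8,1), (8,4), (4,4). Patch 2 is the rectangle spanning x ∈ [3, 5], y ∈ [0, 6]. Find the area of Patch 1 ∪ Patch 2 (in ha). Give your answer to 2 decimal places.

By inclusion–exclusion:
Individual areas: |Patch 1| = 12, |Patch 2| = 12.
|Patch 1∩Patch 2|: x∈[4,5], y∈[1,4] → 1·3 = 3.
|Patch 1 ∪ Patch 2| = 24 − 3 = 21.00.

21.00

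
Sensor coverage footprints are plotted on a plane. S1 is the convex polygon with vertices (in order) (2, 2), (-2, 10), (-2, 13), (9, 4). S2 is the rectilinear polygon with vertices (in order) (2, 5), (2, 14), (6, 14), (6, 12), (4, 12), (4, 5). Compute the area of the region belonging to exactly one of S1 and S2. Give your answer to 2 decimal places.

54.86

|S1| = 48.5, |S2| = 22, |S1∩S2| = 7.8182.
|S1 △ S2| = |S1| + |S2| − 2·|S1∩S2| = 48.5 + 22 − 15.6364 = 54.86.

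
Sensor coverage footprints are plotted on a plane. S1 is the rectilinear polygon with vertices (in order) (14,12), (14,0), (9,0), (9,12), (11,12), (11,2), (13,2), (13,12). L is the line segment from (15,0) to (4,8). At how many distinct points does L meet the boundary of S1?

4

The segment meets the boundary at (11,2.909), (12.25,2), (9,4.364), (14,0.727).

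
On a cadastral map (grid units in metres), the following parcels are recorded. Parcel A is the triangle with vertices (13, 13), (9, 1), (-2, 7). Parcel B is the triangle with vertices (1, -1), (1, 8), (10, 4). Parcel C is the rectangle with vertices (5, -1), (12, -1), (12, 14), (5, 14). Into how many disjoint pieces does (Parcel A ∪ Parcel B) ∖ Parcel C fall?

2

(Parcel A ∪ Parcel B) ∖ Parcel C splits into 2 disjoint pieces (area 39.8101, area 1.3).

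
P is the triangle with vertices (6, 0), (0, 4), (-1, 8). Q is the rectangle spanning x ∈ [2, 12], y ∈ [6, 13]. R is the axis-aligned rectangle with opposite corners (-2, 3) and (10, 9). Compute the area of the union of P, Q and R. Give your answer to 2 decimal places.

120.81

By inclusion–exclusion:
Individual areas: |P| = 10, |Q| = 70, |R| = 72.
|P∩Q| = 0.
|P∩R| = 7.1875.
|Q∩R|: x∈[2,10], y∈[6,9] → 8·3 = 24.
|P∩Q∩R| = 0.
|P ∪ Q ∪ R| = 152 − 31.1875 + 0 = 120.81.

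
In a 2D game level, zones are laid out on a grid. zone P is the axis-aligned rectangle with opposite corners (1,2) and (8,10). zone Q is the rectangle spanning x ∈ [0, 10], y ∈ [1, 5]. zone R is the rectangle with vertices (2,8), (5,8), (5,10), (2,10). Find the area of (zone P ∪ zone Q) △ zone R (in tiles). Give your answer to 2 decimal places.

|zone P ∪ zone Q| = 75.
|(zone P ∪ zone Q) ∩ zone R| = 6.
|(zone P ∪ zone Q) △ zone R| = 75 + 6 − 12 = 69.00.

69.00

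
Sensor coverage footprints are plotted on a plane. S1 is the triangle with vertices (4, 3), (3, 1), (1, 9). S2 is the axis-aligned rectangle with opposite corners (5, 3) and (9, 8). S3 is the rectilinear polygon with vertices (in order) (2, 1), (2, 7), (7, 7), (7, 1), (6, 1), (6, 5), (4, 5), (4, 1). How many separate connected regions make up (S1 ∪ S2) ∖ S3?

3

(S1 ∪ S2) ∖ S3 splits into 3 disjoint pieces (area 1, area 12, area 2).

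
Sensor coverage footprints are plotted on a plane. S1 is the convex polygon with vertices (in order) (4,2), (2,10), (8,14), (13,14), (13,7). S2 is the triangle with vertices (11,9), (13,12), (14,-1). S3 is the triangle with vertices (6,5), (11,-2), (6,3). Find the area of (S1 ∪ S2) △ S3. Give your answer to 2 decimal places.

|S1 ∪ S2| = 97.1333.
|(S1 ∪ S2) ∩ S3| = 0.9122.
|(S1 ∪ S2) △ S3| = 97.1333 + 5 − 1.8245 = 100.31.

100.31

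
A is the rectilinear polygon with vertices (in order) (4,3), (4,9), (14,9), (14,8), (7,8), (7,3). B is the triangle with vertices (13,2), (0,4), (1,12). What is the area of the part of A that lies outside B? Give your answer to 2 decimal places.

|A| = 25, |A∩B| = 15.1192.
|A ∖ B| = |A| − |A∩B| = 25 − 15.1192 = 9.88.

9.88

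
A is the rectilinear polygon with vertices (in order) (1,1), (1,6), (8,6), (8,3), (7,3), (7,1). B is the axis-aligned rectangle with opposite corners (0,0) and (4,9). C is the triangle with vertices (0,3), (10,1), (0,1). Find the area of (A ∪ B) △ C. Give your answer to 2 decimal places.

45.80

|A ∪ B| = 54.
|(A ∪ B) ∩ C| = 9.1.
|(A ∪ B) △ C| = 54 + 10 − 18.2 = 45.80.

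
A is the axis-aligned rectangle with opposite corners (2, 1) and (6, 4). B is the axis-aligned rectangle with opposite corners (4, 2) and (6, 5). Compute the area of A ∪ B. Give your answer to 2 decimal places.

By inclusion–exclusion:
Individual areas: |A| = 12, |B| = 6.
|A∩B|: x∈[4,6], y∈[2,4] → 2·2 = 4.
|A ∪ B| = 18 − 4 = 14.00.

14.00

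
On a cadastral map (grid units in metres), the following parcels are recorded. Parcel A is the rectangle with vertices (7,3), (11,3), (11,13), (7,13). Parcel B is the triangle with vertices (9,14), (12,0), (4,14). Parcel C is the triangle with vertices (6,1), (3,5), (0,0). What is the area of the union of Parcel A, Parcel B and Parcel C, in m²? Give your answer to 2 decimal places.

65.39

By inclusion–exclusion:
Individual areas: |Parcel A| = 40, |Parcel B| = 35, |Parcel C| = 13.5.
|Parcel A∩Parcel B| = 23.1131.
|Parcel A∩Parcel C| = 0.
|Parcel B∩Parcel C| = 0.
|Parcel A∩Parcel B∩Parcel C| = 0.
|Parcel A ∪ Parcel B ∪ Parcel C| = 88.5 − 23.1131 + 0 = 65.39.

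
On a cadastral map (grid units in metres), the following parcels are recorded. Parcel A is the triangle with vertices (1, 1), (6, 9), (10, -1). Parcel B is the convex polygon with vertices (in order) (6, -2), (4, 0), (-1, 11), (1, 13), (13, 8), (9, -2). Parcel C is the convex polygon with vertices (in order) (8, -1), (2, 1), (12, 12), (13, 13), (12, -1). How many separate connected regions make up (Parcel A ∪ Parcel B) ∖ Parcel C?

2

(Parcel A ∪ Parcel B) ∖ Parcel C splits into 2 disjoint pieces (area 64.5265, area 0.2199).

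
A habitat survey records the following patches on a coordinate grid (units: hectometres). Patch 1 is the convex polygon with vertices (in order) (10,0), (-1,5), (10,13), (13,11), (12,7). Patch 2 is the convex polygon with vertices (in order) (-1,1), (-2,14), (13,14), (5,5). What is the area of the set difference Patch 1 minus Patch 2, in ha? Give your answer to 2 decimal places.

55.12

|Patch 1| = 91.5, |Patch 1∩Patch 2| = 36.3765.
|Patch 1 ∖ Patch 2| = |Patch 1| − |Patch 1∩Patch 2| = 91.5 − 36.3765 = 55.12.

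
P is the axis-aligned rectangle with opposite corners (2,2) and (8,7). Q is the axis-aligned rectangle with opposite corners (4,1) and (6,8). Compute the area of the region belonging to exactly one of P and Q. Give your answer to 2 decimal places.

24.00

|P∩Q|: x∈[4,6], y∈[2,7] → 2·5 = 10.
|P △ Q| = |P| + |Q| − 2·|P∩Q| = 30 + 14 − 20 = 24.00.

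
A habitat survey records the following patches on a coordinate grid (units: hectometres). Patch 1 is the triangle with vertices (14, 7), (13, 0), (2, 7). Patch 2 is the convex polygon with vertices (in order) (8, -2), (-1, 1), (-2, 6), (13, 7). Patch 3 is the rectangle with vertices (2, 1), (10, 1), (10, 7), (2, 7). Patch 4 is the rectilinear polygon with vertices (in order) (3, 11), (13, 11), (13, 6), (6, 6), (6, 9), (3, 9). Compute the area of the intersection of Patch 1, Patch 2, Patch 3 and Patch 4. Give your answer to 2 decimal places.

2.67

The intersection is the polygon with vertices (10,6), (6,6), (6,6.533), (10,6.8).
By the shoelace formula its area is 2.67.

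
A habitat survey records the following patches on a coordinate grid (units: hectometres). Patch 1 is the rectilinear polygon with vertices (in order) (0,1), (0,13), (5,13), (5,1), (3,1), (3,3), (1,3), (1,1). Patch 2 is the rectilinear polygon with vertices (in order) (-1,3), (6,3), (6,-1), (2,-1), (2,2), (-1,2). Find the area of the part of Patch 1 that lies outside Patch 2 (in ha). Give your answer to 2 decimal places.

|Patch 1| = 56, |Patch 1∩Patch 2| = 5.
|Patch 1 ∖ Patch 2| = |Patch 1| − |Patch 1∩Patch 2| = 56 − 5 = 51.00.

51.00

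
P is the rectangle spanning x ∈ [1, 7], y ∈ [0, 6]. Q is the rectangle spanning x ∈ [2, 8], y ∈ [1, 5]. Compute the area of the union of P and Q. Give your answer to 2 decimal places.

40.00

By inclusion–exclusion:
Individual areas: |P| = 36, |Q| = 24.
|P∩Q|: x∈[2,7], y∈[1,5] → 5·4 = 20.
|P ∪ Q| = 60 − 20 = 40.00.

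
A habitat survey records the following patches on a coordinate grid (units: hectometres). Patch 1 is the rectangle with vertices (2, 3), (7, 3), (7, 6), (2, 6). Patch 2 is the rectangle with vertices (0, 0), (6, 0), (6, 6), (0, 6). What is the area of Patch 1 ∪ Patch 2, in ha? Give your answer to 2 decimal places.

By inclusion–exclusion:
Individual areas: |Patch 1| = 15, |Patch 2| = 36.
|Patch 1∩Patch 2|: x∈[2,6], y∈[3,6] → 4·3 = 12.
|Patch 1 ∪ Patch 2| = 51 − 12 = 39.00.

39.00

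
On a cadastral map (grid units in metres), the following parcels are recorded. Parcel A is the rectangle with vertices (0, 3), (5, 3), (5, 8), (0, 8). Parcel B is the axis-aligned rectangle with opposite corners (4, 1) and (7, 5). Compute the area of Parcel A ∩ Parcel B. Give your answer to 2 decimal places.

|Parcel A∩Parcel B|: x∈[4,5], y∈[3,5] → 1·2 = 2.

2.00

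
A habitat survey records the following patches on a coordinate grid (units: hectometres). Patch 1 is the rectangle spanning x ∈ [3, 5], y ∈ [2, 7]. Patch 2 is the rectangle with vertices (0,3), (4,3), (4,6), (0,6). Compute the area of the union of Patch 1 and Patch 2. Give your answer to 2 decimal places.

By inclusion–exclusion:
Individual areas: |Patch 1| = 10, |Patch 2| = 12.
|Patch 1∩Patch 2|: x∈[3,4], y∈[3,6] → 1·3 = 3.
|Patch 1 ∪ Patch 2| = 22 − 3 = 19.00.

19.00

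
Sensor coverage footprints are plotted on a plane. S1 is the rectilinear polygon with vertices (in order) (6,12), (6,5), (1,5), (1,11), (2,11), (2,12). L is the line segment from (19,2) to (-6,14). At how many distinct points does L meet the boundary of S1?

The segment meets the boundary at (1,10.64), (6,8.24).

2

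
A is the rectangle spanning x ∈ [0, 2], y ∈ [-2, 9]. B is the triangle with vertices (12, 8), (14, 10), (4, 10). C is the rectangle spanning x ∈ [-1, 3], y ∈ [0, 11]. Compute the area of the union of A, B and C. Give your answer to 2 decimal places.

By inclusion–exclusion:
Individual areas: |A| = 22, |B| = 10, |C| = 44.
|A∩B| = 0.
|A∩C|: x∈[0,2], y∈[0,9] → 2·9 = 18.
|B∩C| = 0.
|A∩B∩C| = 0.
|A ∪ B ∪ C| = 76 − 18 + 0 = 58.00.

58.00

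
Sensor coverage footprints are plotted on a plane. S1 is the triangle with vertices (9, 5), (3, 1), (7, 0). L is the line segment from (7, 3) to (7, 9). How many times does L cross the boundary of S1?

1

The segment meets the boundary at (7,3.667).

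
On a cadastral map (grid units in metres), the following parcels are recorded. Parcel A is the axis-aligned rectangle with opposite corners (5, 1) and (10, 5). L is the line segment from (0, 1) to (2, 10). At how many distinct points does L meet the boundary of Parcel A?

The segment lies entirely outside Parcel A and never meets its boundary.

0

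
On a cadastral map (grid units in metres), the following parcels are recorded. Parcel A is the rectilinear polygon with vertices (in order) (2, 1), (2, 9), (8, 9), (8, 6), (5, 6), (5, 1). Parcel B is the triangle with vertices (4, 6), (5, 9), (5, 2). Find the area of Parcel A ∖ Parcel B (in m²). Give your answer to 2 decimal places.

29.50

|Parcel A| = 33, |Parcel A∩Parcel B| = 3.5.
|Parcel A ∖ Parcel B| = |Parcel A| − |Parcel A∩Parcel B| = 33 − 3.5 = 29.50.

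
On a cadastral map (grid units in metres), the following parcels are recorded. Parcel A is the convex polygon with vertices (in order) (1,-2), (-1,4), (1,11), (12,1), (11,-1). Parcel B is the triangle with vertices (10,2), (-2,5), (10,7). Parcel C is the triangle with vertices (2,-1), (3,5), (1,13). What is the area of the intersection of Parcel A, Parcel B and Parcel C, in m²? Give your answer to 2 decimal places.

2.33

The intersection is the polygon with vertices (2.8,5.8), (3,5), (2.8,3.8), (1.636,4.091), (1.529,5.588).
By the shoelace formula its area is 2.33.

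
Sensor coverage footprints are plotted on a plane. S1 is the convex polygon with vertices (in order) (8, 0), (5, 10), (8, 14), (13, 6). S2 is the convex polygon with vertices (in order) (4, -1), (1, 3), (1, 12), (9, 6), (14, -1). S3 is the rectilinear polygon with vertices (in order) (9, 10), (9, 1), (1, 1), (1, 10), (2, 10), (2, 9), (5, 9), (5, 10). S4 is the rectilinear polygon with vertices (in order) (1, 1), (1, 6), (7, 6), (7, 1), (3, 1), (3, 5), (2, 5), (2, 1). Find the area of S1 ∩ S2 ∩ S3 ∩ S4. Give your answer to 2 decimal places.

The intersection is the polygon with vertices (6.2,6), (7,6), (7,3.333).
By the shoelace formula its area is 1.07.

1.07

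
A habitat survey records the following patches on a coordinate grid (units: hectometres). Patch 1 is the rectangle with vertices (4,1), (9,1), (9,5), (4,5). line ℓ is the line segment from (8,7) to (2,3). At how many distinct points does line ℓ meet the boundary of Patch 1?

The segment meets the boundary at (4,4.333), (5,5).

2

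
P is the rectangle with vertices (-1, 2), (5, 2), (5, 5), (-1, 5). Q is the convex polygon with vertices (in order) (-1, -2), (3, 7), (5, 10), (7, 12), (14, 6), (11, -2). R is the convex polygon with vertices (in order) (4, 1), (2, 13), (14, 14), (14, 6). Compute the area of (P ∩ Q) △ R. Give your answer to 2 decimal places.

|P ∩ Q| = 10.6667.
|(P ∩ Q) ∩ R| = 4.25.
|(P ∩ Q) △ R| = 10.6667 + 113 − 8.5 = 115.17.

115.17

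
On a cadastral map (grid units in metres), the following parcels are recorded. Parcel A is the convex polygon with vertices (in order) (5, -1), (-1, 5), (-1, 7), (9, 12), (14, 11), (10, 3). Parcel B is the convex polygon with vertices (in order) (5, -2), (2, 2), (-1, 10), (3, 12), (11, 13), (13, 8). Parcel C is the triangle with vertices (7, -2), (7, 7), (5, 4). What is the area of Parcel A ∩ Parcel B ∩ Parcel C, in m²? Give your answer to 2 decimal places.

The intersection is the polygon with vertices (6.316,0.053), (5,4), (7,7), (7,0.6).
By the shoelace formula its area is 8.11.

8.11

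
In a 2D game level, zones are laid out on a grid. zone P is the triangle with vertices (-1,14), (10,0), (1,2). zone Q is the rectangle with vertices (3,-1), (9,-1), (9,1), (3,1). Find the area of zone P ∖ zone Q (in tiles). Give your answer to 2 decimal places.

|zone P| = 52, |zone P∩zone Q| = 1.3611.
|zone P ∖ zone Q| = |zone P| − |zone P∩zone Q| = 52 − 1.3611 = 50.64.

50.64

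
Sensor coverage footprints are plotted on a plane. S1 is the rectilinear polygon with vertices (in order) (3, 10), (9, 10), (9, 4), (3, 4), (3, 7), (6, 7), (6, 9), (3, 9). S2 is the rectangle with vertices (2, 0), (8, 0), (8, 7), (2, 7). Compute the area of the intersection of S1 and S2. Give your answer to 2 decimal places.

The intersection is the polygon with vertices (3,4), (3,7), (6,7), (8,7), (8,4).
By the shoelace formula its area is 15.00.

15.00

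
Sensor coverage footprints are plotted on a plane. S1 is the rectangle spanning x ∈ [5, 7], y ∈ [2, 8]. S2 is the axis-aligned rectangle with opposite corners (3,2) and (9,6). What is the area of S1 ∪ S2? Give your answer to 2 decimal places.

28.00

By inclusion–exclusion:
Individual areas: |S1| = 12, |S2| = 24.
|S1∩S2|: x∈[5,7], y∈[2,6] → 2·4 = 8.
|S1 ∪ S2| = 36 − 8 = 28.00.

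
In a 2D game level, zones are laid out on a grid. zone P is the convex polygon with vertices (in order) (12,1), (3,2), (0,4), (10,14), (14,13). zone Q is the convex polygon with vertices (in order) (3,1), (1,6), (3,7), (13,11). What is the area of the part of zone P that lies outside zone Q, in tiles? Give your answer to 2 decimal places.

|zone P| = 107.5, |zone P∩zone Q| = 34.4201.
|zone P ∖ zone Q| = |zone P| − |zone P∩zone Q| = 107.5 − 34.4201 = 73.08.

73.08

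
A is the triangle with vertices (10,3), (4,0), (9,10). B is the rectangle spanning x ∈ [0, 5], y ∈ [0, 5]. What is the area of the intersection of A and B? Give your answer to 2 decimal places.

The intersection is the polygon with vertices (4,0), (5,2), (5,0.5).
By the shoelace formula its area is 0.75.

0.75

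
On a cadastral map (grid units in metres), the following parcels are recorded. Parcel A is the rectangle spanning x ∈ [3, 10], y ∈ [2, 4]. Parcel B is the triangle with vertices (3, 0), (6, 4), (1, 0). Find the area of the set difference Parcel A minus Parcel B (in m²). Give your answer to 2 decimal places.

|Parcel A| = 14, |Parcel A∩Parcel B| = 1.
|Parcel A ∖ Parcel B| = |Parcel A| − |Parcel A∩Parcel B| = 14 − 1 = 13.00.

13.00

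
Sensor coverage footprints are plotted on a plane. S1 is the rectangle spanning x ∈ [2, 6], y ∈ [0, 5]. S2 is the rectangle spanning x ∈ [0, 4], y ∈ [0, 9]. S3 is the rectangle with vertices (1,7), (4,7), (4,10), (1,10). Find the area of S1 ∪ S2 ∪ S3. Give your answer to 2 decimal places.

49.00

By inclusion–exclusion:
Individual areas: |S1| = 20, |S2| = 36, |S3| = 9.
|S1∩S2|: x∈[2,4], y∈[0,5] → 2·5 = 10.
|S1∩S3| = 0 (no overlap).
|S2∩S3|: x∈[1,4], y∈[7,9] → 3·2 = 6.
|S1∩S2∩S3| = 0.
|S1 ∪ S2 ∪ S3| = 65 − 16 + 0 = 49.00.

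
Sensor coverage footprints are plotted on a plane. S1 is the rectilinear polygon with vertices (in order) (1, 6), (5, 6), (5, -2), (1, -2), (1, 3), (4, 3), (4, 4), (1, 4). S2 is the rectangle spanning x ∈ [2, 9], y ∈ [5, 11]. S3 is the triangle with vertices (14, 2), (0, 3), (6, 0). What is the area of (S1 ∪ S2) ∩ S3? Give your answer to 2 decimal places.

The region (S1 ∪ S2) ∩ S3 is the polygon with vertices (5,0.5), (1,2.5), (1,2.929), (5,2.643).
By the shoelace formula its area is 5.14.

5.14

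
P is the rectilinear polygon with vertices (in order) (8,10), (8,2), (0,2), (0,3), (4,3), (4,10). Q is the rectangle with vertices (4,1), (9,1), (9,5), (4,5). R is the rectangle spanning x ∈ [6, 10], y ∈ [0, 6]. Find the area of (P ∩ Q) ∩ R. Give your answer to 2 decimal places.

The region (P ∩ Q) ∩ R is the polygon with vertices (6,2), (6,5), (8,5), (8,2).
By the shoelace formula its area is 6.00.

6.00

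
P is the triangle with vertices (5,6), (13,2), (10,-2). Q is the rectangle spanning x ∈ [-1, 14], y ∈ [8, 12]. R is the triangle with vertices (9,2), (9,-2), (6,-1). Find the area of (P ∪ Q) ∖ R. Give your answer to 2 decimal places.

|P ∪ Q| = 82.
|(P ∪ Q) ∩ R| = 1.1077.
|(P ∪ Q) ∖ R| = 82 − 1.1077 = 80.89.

80.89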